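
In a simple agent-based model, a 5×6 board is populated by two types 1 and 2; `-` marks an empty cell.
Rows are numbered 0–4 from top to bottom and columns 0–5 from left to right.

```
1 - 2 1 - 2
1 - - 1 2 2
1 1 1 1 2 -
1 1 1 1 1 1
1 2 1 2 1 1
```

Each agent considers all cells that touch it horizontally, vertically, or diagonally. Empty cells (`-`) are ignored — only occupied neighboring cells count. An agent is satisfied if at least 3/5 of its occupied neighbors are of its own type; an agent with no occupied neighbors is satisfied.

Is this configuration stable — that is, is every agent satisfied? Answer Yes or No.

(0,0)1 1/1 ✓
(0,2)2 0/2 ✗
(0,3)1 1/3 ✗
(0,5)2 2/2 ✓
(1,0)1 3/3 ✓
(1,3)1 3/6 ✗
(1,4)2 3/6 ✗
(1,5)2 3/3 ✓
(2,0)1 4/4 ✓
(2,1)1 6/6 ✓
(2,2)1 6/6 ✓
(2,3)1 5/7 ✓
(2,4)2 2/7 ✗
(3,0)1 4/5 ✓
(3,1)1 7/8 ✓
(3,2)1 6/8 ✓
(3,3)1 6/8 ✓
(3,4)1 5/7 ✓
(3,5)1 3/4 ✓
(4,0)1 2/3 ✓
(4,1)2 0/5 ✗
(4,2)1 3/5 ✓
(4,3)2 0/5 ✗
(4,4)1 4/5 ✓
(4,5)1 3/3 ✓
For instance (0,2) has only 0/2 same-type neighbors, below 3/5.

No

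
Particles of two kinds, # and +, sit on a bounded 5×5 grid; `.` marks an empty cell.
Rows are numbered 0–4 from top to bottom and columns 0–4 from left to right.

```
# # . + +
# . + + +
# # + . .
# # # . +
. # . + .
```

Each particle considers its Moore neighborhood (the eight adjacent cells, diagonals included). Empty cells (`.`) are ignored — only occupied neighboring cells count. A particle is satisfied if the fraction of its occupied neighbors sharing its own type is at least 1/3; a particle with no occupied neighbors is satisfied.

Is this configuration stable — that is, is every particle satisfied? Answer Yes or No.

Yes

(0,0)# 2/2 ✓
(0,1)# 2/3 ✓
(0,3)+ 4/4 ✓
(0,4)+ 3/3 ✓
(1,0)# 4/4 ✓
(1,2)+ 3/5 ✓
(1,3)+ 5/5 ✓
(1,4)+ 3/3 ✓
(2,0)# 4/4 ✓
(2,1)# 5/7 ✓
(2,2)+ 2/5 ✓
(3,0)# 4/4 ✓
(3,1)# 5/6 ✓
(3,2)# 3/5 ✓
(3,4)+ 1/1 ✓
(4,1)# 3/3 ✓
(4,3)+ 1/2 ✓
All meet the threshold, so the configuration is stable.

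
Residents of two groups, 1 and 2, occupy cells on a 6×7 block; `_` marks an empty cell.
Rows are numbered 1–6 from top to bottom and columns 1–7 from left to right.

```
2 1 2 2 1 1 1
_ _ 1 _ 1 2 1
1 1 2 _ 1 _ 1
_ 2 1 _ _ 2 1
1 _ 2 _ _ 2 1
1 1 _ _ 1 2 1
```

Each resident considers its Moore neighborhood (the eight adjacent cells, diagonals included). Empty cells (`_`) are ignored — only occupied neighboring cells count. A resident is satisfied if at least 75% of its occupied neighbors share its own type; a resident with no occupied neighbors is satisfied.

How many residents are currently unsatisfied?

26

Row 1: (1,1)2 0/1 not · (1,2)1 1/3 not · (1,3)2 1/3 not · (1,4)2 1/4 not · (1,5)1 2/4 not · (1,6)1 4/5 satisfied · (1,7)1 2/3 not
Row 2: (2,3)1 2/5 not · (2,5)1 3/5 not · (2,6)2 0/7 not · (2,7)1 3/4 satisfied
Row 3: (3,1)1 1/2 not · (3,2)1 3/5 not · (3,3)2 1/4 not · (3,5)1 1/3 not · (3,7)1 2/4 not
Row 4: (4,2)2 2/6 not · (4,3)1 1/4 not · (4,6)2 1/5 not · (4,7)1 2/4 not
Row 5: (5,1)1 2/3 not · (5,3)2 1/3 not · (5,6)2 2/6 not · (5,7)1 2/5 not
Row 6: (6,1)1 2/2 satisfied · (6,2)1 2/3 not · (6,5)1 0/2 not · (6,6)2 1/4 not · (6,7)1 1/3 not
Unsatisfied: (1,1), (1,2), (1,3), (1,4), (1,5), (1,7), (2,3), (2,5), (2,6), (3,1), (3,2), (3,3), (3,5), (3,7), (4,2), (4,3), (4,6), (4,7), (5,1), (5,3), (5,6), (5,7), (6,2), (6,5), (6,6), (6,7) — 26 in total.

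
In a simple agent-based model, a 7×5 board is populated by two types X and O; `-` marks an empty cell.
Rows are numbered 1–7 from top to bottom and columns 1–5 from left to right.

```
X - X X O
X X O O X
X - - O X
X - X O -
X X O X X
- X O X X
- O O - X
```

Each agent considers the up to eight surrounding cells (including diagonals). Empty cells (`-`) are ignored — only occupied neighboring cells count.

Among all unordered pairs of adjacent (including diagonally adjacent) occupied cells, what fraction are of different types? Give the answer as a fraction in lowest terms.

4/9

Scan each occupied cell's neighbors to the right and below (and the two forward diagonals) so each pair is counted once.
From row 1: 6 unlike of 12 pairs (running 6/12).
From row 2: 4 unlike of 11 pairs (running 10/23).
From row 3: 3 unlike of 5 pairs (running 13/28).
From row 4: 4 unlike of 9 pairs (running 17/37).
From row 5: 6 unlike of 15 pairs (running 23/52).
From row 6: 5 unlike of 10 pairs (running 28/62).
From row 7: 0 unlike of 1 pairs (running 28/63).
Total adjacent occupied pairs: 63; unlike-type pairs: 28.
28/63 reduces to 4/9.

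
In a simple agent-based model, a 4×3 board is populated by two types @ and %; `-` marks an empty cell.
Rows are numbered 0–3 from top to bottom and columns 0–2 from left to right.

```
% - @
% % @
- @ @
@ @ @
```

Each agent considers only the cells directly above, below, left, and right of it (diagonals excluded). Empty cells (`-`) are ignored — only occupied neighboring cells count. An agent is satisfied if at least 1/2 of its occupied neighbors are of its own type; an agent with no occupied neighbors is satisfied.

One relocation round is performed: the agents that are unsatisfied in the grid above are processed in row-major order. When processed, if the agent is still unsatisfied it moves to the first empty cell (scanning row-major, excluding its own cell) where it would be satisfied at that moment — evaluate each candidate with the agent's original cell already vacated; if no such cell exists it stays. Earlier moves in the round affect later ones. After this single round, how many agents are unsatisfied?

Initially unsatisfied (in order): (1,1).
  (1,1) → (0,1).
Resulting grid:
% % @
% - @
- @ @
@ @ @
All satisfied now.

0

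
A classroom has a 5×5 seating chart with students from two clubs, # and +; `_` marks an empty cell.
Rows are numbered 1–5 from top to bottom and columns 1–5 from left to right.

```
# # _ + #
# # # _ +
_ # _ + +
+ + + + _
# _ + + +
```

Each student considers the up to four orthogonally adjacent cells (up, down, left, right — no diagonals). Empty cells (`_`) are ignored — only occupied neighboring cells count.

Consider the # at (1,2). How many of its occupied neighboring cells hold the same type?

Occupied neighbors of (1,2): (2,2)=#, (1,1)=#.
Same type (#): 2 of 2.

2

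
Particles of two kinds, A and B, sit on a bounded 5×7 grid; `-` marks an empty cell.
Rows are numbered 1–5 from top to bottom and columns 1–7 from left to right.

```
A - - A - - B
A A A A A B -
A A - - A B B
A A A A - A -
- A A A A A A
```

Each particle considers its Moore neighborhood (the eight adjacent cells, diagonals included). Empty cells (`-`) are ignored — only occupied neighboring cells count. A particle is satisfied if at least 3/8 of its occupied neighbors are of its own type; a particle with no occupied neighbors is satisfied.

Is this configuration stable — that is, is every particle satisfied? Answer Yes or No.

Row 1: (1,1)A 2/2 ✓ · (1,4)A 3/3 ✓ · (1,7)B 1/1 ✓
Row 2: (2,1)A 4/4 ✓ · (2,2)A 5/5 ✓ · (2,3)A 4/4 ✓ · (2,4)A 4/4 ✓ · (2,5)A 3/5 ✓ · (2,6)B 3/5 ✓
Row 3: (3,1)A 5/5 ✓ · (3,2)A 7/7 ✓ · (3,5)A 4/6 ✓ · (3,6)B 2/5 ✓ · (3,7)B 2/3 ✓
Row 4: (4,1)A 4/4 ✓ · (4,2)A 6/6 ✓ · (4,3)A 6/6 ✓ · (4,4)A 5/5 ✓ · (4,6)A 4/6 ✓
Row 5: (5,2)A 4/4 ✓ · (5,3)A 5/5 ✓ · (5,4)A 4/4 ✓ · (5,5)A 4/4 ✓ · (5,6)A 3/3 ✓ · (5,7)A 2/2 ✓
All meet the threshold, so the configuration is stable.

Yes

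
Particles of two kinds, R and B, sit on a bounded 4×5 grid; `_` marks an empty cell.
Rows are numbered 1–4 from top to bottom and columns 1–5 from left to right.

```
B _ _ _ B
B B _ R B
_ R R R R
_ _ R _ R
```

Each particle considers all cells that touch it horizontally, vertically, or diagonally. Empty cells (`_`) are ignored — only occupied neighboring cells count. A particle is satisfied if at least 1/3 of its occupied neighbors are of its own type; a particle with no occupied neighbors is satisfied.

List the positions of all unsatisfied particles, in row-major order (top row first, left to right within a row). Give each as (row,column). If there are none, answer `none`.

(2,5)

(1,1)B 2/2 satisfied
(1,5)B 1/2 satisfied
(2,1)B 2/3 satisfied
(2,2)B 2/4 satisfied
(2,4)R 3/5 satisfied
(2,5)B 1/4 not
(3,2)R 2/4 satisfied
(3,3)R 4/5 satisfied
(3,4)R 5/6 satisfied
(3,5)R 3/4 satisfied
(4,3)R 3/3 satisfied
(4,5)R 2/2 satisfied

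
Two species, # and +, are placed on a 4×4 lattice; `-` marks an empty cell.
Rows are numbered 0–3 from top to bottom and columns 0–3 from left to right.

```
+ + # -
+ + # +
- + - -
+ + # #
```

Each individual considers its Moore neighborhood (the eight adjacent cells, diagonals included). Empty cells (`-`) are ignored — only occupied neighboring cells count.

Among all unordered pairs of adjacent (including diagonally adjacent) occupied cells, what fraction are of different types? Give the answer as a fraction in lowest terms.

Scan each occupied cell's neighbors to the right and below (and the two forward diagonals) so each pair is counted once.
Row 0: +(0,0)–+(0,1)= +(0,0)–+(1,0)= +(0,0)–+(1,1)= +(0,1)–#(0,2)≠ +(0,1)–+(1,1)= +(0,1)–#(1,2)≠ +(0,1)–+(1,0)= #(0,2)–#(1,2)= #(0,2)–+(1,3)≠ #(0,2)–+(1,1)≠  → 4/10 unlike.
Row 1: +(1,0)–+(1,1)= +(1,0)–+(2,1)= +(1,1)–#(1,2)≠ +(1,1)–+(2,1)= #(1,2)–+(1,3)≠ #(1,2)–+(2,1)≠  → 3/6 unlike.
Row 2: +(2,1)–+(3,1)= +(2,1)–#(3,2)≠ +(2,1)–+(3,0)=  → 1/3 unlike.
Row 3: +(3,0)–+(3,1)= +(3,1)–#(3,2)≠ #(3,2)–#(3,3)=  → 1/3 unlike.
Total adjacent occupied pairs: 22; unlike-type pairs: 9.
9/22 is already in lowest terms.

9/22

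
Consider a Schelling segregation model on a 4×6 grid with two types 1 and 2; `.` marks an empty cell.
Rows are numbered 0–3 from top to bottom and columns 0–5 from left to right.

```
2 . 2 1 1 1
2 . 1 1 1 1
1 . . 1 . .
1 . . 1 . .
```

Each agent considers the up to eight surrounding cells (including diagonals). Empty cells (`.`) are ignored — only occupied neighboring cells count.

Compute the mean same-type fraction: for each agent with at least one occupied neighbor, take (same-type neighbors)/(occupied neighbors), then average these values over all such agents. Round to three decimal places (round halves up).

Row 0: (0,0)2 1/1 · (0,2)2 0/3 · (0,3)1 4/5 · (0,4)1 5/5 · (0,5)1 3/3
Row 1: (1,0)2 1/2 · (1,2)1 3/4 · (1,3)1 5/6 · (1,4)1 6/6 · (1,5)1 3/3
Row 2: (2,0)1 1/2 · (2,3)1 4/4
Row 3: (3,0)1 1/1 · (3,3)1 1/1
Sum over 14 agents: 1/1 + 0/3 + 4/5 + 5/5 + 3/3 + 1/2 + 3/4 + 5/6 + 6/6 + 3/3 + 1/2 + 4/4 + 1/1 + 1/1 = 683/60; mean = 683/60 ÷ 14 = 683/840 = 0.813095… → 0.813.

0.813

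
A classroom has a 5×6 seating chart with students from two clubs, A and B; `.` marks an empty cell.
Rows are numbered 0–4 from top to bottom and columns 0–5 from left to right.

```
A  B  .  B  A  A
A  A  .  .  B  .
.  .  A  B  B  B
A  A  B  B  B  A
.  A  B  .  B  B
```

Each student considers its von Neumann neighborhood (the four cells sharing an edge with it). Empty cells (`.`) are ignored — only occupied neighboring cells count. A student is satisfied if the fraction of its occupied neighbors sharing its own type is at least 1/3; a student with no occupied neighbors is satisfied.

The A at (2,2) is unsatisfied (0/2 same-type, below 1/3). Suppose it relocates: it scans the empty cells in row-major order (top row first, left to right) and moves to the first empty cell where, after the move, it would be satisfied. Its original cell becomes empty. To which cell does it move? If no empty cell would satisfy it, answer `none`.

(1,2)

Vacating (2,2). Empty cells in order:
  (0,2): 0/2 same-type → still unsatisfied.
  (1,2): 1/1 same-type → satisfied — stop here.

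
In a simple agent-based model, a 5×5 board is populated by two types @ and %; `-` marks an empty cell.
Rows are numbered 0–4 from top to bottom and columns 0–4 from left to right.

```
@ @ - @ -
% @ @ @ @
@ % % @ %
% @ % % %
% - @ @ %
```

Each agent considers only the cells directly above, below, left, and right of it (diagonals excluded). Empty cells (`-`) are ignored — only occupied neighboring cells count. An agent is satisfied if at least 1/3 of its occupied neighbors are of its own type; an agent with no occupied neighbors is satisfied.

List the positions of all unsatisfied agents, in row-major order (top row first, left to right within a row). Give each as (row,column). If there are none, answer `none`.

(1,0), (2,0), (2,1), (2,3), (3,1)

(0,0)@ 1/2 satisfied
(0,1)@ 2/2 satisfied
(0,3)@ 1/1 satisfied
(1,0)% 0/3 not
(1,1)@ 2/4 satisfied
(1,2)@ 2/3 satisfied
(1,3)@ 4/4 satisfied
(1,4)@ 1/2 satisfied
(2,0)@ 0/3 not
(2,1)% 1/4 not
(2,2)% 2/4 satisfied
(2,3)@ 1/4 not
(2,4)% 1/3 satisfied
(3,0)% 1/3 satisfied
(3,1)@ 0/3 not
(3,2)% 2/4 satisfied
(3,3)% 2/4 satisfied
(3,4)% 3/3 satisfied
(4,0)% 1/1 satisfied
(4,2)@ 1/2 satisfied
(4,3)@ 1/3 satisfied
(4,4)% 1/2 satisfied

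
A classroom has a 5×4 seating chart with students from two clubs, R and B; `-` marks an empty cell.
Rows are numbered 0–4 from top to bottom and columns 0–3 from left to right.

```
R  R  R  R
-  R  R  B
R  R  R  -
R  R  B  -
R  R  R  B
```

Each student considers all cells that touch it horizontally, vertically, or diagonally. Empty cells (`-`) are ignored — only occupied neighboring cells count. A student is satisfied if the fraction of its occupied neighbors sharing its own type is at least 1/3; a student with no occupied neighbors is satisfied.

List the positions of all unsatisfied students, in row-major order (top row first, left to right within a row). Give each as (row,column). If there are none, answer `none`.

Row 0: (0,0)R 2/2 ok · (0,1)R 4/4 ok · (0,2)R 4/5 ok · (0,3)R 2/3 ok
Row 1: (1,1)R 7/7 ok · (1,2)R 6/7 ok · (1,3)B 0/4 unhappy
Row 2: (2,0)R 4/4 ok · (2,1)R 6/7 ok · (2,2)R 4/6 ok
Row 3: (3,0)R 5/5 ok · (3,1)R 7/8 ok · (3,2)B 1/6 unhappy
Row 4: (4,0)R 3/3 ok · (4,1)R 4/5 ok · (4,2)R 2/4 ok · (4,3)B 1/2 ok

(1,3), (3,2)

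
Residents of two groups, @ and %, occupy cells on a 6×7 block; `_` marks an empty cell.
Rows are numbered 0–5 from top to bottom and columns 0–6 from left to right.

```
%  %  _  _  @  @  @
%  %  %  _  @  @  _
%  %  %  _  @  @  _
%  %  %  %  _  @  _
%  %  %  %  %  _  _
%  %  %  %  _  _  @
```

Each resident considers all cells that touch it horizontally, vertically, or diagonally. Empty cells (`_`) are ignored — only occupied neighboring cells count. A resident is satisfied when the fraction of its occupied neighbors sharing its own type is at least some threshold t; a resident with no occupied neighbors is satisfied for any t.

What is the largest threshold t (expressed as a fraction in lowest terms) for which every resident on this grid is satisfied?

2/3

(0,0)% 3/3
(0,1)% 4/4
(0,4)@ 3/3
(0,5)@ 4/4
(0,6)@ 2/2
(1,0)% 5/5
(1,1)% 7/7
(1,2)% 4/4
(1,4)@ 5/5
(1,5)@ 6/6
(2,0)% 5/5
(2,1)% 8/8
(2,2)% 6/6
(2,4)@ 4/5
(2,5)@ 4/4
(3,0)% 5/5
(3,1)% 8/8
(3,2)% 7/7
(3,3)% 5/6
(3,5)@ 2/3
(4,0)% 5/5
(4,1)% 8/8
(4,2)% 8/8
(4,3)% 6/6
(4,4)% 3/4
(5,0)% 3/3
(5,1)% 5/5
(5,2)% 5/5
(5,3)% 4/4
(5,6)@ — no occupied neighbors
The smallest same-type fraction is 2/3 at (3,5), which reduces to 2/3. Any threshold above that leaves this resident unsatisfied.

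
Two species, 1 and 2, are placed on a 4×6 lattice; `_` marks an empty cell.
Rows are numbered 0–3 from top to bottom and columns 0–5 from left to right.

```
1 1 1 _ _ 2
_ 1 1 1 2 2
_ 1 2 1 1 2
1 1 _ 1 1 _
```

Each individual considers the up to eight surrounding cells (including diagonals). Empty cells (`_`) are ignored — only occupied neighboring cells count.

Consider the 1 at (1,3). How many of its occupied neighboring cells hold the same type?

4

Occupied neighbors of (1,3): (0,2)=1, (1,2)=1, (1,4)=2, (2,2)=2, (2,3)=1, (2,4)=1.
Same type (1): 4 of 6.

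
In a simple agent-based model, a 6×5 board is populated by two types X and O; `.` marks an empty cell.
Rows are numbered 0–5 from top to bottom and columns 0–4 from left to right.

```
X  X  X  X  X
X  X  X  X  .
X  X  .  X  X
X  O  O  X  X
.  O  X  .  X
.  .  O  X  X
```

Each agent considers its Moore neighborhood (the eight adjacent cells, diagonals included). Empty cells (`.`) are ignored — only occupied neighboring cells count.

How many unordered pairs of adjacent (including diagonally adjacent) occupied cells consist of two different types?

Scan each occupied cell's neighbors to the right and below (and the two forward diagonals) so each pair is counted once.
From row 0: 0 unlike of 15 pairs (running 0/15).
From row 1: 0 unlike of 11 pairs (running 0/26).
From row 2: 4 unlike of 12 pairs (running 4/38).
From row 3: 5 unlike of 12 pairs (running 9/50).
From row 4: 2 unlike of 6 pairs (running 11/56).
From row 5: 1 unlike of 2 pairs (running 12/58).
Total adjacent occupied pairs: 58; unlike-type pairs: 12.

12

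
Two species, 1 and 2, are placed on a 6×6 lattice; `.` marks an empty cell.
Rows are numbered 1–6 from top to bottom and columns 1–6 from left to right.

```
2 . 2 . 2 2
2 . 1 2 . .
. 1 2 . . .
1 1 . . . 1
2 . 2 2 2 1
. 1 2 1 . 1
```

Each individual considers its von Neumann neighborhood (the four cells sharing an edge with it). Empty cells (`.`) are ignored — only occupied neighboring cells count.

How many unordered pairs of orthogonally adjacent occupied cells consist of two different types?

9

Scan each occupied cell's neighbors to the right and below so each pair is counted once.
Row 1: 2(1,1)–2(2,1)= 2(1,3)–1(2,3)≠ 2(1,5)–2(1,6)=  → 1/3 unlike.
Row 2: 1(2,3)–2(2,4)≠ 1(2,3)–2(3,3)≠  → 2/2 unlike.
Row 3: 1(3,2)–2(3,3)≠ 1(3,2)–1(4,2)=  → 1/2 unlike.
Row 4: 1(4,1)–1(4,2)= 1(4,1)–2(5,1)≠ 1(4,6)–1(5,6)=  → 1/3 unlike.
Row 5: 2(5,3)–2(5,4)= 2(5,3)–2(6,3)= 2(5,4)–2(5,5)= 2(5,4)–1(6,4)≠ 2(5,5)–1(5,6)≠ 1(5,6)–1(6,6)=  → 2/6 unlike.
Row 6: 1(6,2)–2(6,3)≠ 2(6,3)–1(6,4)≠  → 2/2 unlike.
Total adjacent occupied pairs: 18; unlike-type pairs: 9.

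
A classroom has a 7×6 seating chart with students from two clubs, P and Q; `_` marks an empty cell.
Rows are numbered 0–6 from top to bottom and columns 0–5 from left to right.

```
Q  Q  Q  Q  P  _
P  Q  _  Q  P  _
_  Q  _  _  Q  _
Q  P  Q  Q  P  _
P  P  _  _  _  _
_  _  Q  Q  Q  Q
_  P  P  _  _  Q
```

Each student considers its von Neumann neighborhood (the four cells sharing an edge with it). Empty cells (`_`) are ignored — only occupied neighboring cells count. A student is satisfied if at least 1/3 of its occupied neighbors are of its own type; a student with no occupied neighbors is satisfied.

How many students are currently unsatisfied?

5

Row 0: (0,0)Q 1/2 ✓ · (0,1)Q 3/3 ✓ · (0,2)Q 2/2 ✓ · (0,3)Q 2/3 ✓ · (0,4)P 1/2 ✓
Row 1: (1,0)P 0/2 ✗ · (1,1)Q 2/3 ✓ · (1,3)Q 1/2 ✓ · (1,4)P 1/3 ✓
Row 2: (2,1)Q 1/2 ✓ · (2,4)Q 0/2 ✗
Row 3: (3,0)Q 0/2 ✗ · (3,1)P 1/4 ✗ · (3,2)Q 1/2 ✓ · (3,3)Q 1/2 ✓ · (3,4)P 0/2 ✗
Row 4: (4,0)P 1/2 ✓ · (4,1)P 2/2 ✓
Row 5: (5,2)Q 1/2 ✓ · (5,3)Q 2/2 ✓ · (5,4)Q 2/2 ✓ · (5,5)Q 2/2 ✓
Row 6: (6,1)P 1/1 ✓ · (6,2)P 1/2 ✓ · (6,5)Q 1/1 ✓
Unsatisfied: (1,0), (2,4), (3,0), (3,1), (3,4) — 5 in total.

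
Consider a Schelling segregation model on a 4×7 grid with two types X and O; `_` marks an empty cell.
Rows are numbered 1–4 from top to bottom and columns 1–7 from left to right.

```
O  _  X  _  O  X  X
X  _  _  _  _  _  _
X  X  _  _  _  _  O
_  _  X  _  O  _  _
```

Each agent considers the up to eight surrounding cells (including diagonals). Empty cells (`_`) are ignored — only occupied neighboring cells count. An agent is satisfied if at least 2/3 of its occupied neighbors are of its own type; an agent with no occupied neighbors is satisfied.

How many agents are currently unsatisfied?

3

(1,1)O 0/1 unhappy
(1,3)X 0/0 ok
(1,5)O 0/1 unhappy
(1,6)X 1/2 unhappy
(1,7)X 1/1 ok
(2,1)X 2/3 ok
(3,1)X 2/2 ok
(3,2)X 3/3 ok
(3,7)O 0/0 ok
(4,3)X 1/1 ok
(4,5)O 0/0 ok
Unsatisfied: (1,1), (1,5), (1,6) — 3 in total.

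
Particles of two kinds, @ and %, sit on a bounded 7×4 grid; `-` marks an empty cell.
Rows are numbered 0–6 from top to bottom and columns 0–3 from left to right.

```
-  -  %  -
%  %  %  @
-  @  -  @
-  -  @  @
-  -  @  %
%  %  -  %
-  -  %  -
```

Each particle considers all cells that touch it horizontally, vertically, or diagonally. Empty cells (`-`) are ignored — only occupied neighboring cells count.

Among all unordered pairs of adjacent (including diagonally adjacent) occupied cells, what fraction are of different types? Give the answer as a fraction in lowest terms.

Scan each occupied cell's neighbors to the right and below (and the two forward diagonals) so each pair is counted once.
From row 0: 1 unlike of 3 pairs (running 1/3).
From row 1: 5 unlike of 8 pairs (running 6/11).
From row 2: 0 unlike of 3 pairs (running 6/14).
From row 3: 2 unlike of 5 pairs (running 8/19).
From row 4: 3 unlike of 4 pairs (running 11/23).
From row 5: 0 unlike of 3 pairs (running 11/26).
Total adjacent occupied pairs: 26; unlike-type pairs: 11.
11/26 is already in lowest terms.

11/26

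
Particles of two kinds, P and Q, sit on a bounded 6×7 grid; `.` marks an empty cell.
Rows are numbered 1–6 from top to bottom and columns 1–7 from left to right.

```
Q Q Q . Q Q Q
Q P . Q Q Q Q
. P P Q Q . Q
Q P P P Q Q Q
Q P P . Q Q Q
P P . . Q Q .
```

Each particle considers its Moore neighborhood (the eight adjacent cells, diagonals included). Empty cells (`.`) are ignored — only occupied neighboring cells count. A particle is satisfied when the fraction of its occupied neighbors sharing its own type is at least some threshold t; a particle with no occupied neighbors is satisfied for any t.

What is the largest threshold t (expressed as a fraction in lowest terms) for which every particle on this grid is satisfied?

Row 1: (1,1)Q 2/3 · (1,2)Q 3/4 · (1,3)Q 2/3 · (1,5)Q 4/4 · (1,6)Q 5/5 · (1,7)Q 3/3
Row 2: (2,1)Q 2/4 · (2,2)P 2/6 · (2,4)Q 5/6 · (2,5)Q 6/6 · (2,6)Q 7/7 · (2,7)Q 4/4
Row 3: (3,2)P 4/6 · (3,3)P 5/7 · (3,4)Q 4/7 · (3,5)Q 6/7 · (3,7)Q 4/4
Row 4: (4,1)Q 1/4 · (4,2)P 5/7 · (4,3)P 6/7 · (4,4)P 3/7 · (4,5)Q 5/6 · (4,6)Q 7/7 · (4,7)Q 4/4
Row 5: (5,1)Q 1/5 · (5,2)P 5/7 · (5,3)P 5/5 · (5,5)Q 5/6 · (5,6)Q 7/7 · (5,7)Q 4/4
Row 6: (6,1)P 2/3 · (6,2)P 3/4 · (6,5)Q 3/3 · (6,6)Q 4/4
The smallest same-type fraction is 1/5 at (5,1), which reduces to 1/5. Any threshold above that leaves this particle unsatisfied.

1/5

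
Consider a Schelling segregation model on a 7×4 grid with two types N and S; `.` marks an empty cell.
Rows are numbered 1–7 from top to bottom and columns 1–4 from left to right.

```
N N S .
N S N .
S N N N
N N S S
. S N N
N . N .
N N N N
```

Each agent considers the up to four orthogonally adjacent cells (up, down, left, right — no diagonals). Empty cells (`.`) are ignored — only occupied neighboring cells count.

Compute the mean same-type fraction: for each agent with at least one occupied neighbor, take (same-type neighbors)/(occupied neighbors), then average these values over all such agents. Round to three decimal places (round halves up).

Row 1: (1,1)N 2/2 · (1,2)N 1/3 · (1,3)S 0/2
Row 2: (2,1)N 1/3 · (2,2)S 0/4 · (2,3)N 1/3
Row 3: (3,1)S 0/3 · (3,2)N 2/4 · (3,3)N 3/4 · (3,4)N 1/2
Row 4: (4,1)N 1/2 · (4,2)N 2/4 · (4,3)S 1/4 · (4,4)S 1/3
Row 5: (5,2)S 0/2 · (5,3)N 2/4 · (5,4)N 1/2
Row 6: (6,1)N 1/1 · (6,3)N 2/2
Row 7: (7,1)N 2/2 · (7,2)N 2/2 · (7,3)N 3/3 · (7,4)N 1/1
Sum over 23 agents: 2/2 + 1/3 + 0/2 + 1/3 + 0/4 + 1/3 + 0/3 + 2/4 + 3/4 + 1/2 + 1/2 + 2/4 + 1/4 + 1/3 + 0/2 + 2/4 + 1/2 + 1/1 + 2/2 + 2/2 + 2/2 + 3/3 + 1/1 = 37/3; mean = 37/3 ÷ 23 = 37/69 = 0.536231… → 0.536.

0.536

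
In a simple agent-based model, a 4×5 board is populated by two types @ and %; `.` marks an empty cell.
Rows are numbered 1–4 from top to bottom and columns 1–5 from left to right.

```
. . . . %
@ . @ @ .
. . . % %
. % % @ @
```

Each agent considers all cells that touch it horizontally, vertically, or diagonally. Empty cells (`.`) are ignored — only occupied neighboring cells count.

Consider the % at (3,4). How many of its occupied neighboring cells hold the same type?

Occupied neighbors of (3,4): (2,3)=@, (2,4)=@, (3,5)=%, (4,3)=%, (4,4)=@, (4,5)=@.
Same type (%): 2 of 6.

2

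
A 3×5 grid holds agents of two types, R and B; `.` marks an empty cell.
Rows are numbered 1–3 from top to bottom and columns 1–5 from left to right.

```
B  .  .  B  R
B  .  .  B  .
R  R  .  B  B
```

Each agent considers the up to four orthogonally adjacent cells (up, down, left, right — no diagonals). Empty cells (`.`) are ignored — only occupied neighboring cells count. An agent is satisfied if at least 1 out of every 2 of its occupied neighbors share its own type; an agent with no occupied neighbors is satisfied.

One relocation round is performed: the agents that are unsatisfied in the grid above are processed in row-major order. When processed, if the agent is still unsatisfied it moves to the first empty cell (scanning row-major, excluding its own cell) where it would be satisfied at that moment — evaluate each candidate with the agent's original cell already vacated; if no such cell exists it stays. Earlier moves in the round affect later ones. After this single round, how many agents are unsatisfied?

1

Initially unsatisfied (in order): (1,5).
  (1,5) → (2,2).
Resulting grid:
B . . B .
B R . B .
R R . B B
Unsatisfied now: (2,1).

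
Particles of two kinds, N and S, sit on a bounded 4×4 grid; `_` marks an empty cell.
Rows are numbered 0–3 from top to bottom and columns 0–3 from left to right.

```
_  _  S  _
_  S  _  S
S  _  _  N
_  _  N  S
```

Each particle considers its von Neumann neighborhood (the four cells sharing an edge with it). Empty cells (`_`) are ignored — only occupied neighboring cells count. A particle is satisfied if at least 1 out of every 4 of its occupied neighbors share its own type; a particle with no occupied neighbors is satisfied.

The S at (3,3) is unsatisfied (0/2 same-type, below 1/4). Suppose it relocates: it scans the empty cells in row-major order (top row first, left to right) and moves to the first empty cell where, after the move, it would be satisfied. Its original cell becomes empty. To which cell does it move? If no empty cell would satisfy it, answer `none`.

(0,0)

Vacating (3,3). Empty cells in order:
  (0,0): 0/0 same-type → satisfied — stop here.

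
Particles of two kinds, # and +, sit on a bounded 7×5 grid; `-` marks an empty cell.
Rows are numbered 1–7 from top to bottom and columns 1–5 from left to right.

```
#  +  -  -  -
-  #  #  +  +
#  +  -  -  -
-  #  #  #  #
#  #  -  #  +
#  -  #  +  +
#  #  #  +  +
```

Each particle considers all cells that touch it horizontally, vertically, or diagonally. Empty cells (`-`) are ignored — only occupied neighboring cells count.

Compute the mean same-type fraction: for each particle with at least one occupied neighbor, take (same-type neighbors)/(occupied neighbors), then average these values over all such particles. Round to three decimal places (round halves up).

Row 1: (1,1)# 1/2 · (1,2)+ 0/3
Row 2: (2,2)# 3/5 · (2,3)# 1/4 · (2,4)+ 1/2 · (2,5)+ 1/1
Row 3: (3,1)# 2/3 · (3,2)+ 0/5
Row 4: (4,2)# 4/5 · (4,3)# 4/5 · (4,4)# 3/4 · (4,5)# 2/3
Row 5: (5,1)# 3/3 · (5,2)# 5/5 · (5,4)# 4/7 · (5,5)+ 2/5
Row 6: (6,1)# 4/4 · (6,3)# 4/6 · (6,4)+ 4/7 · (6,5)+ 4/5
Row 7: (7,1)# 2/2 · (7,2)# 4/4 · (7,3)# 2/4 · (7,4)+ 3/5 · (7,5)+ 3/3
Sum over 25 particles: 1/2 + 0/3 + 3/5 + 1/4 + 1/2 + 1/1 + 2/3 + 0/5 + 4/5 + 4/5 + 3/4 + 2/3 + 3/3 + 5/5 + 4/7 + 2/5 + 4/4 + 4/6 + 4/7 + 4/5 + 2/2 + 4/4 + 2/4 + 3/5 + 3/3 = 233/14; mean = 233/14 ÷ 25 = 233/350 = 0.665714… → 0.666.

0.666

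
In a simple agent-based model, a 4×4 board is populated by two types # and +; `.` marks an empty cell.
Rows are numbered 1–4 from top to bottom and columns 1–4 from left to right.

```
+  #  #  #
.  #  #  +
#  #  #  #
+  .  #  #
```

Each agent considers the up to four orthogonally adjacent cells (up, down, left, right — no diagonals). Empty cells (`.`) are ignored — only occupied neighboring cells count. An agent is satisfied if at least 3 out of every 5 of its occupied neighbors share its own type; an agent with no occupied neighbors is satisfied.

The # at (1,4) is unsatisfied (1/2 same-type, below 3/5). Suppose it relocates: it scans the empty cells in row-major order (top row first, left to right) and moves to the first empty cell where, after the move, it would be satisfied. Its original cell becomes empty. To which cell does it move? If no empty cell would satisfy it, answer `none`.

(2,1)

Vacating (1,4). Empty cells in order:
  (2,1): 2/3 same-type → satisfied — stop here.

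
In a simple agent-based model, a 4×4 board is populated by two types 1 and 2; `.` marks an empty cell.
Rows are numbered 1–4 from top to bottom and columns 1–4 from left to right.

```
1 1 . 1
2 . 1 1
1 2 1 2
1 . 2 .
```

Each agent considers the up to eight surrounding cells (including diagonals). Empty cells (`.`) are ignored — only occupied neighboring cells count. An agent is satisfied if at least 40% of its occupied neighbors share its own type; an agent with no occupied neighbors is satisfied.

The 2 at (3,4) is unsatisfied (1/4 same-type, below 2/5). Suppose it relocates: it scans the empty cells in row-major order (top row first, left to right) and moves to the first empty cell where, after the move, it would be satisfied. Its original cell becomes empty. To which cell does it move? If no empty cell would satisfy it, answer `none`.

Vacating (3,4). Empty cells in order:
  (1,3): 0/4 same-type → still unsatisfied.
  (2,2): 2/7 same-type → still unsatisfied.
  (4,2): 2/5 same-type → satisfied — stop here.

(4,2)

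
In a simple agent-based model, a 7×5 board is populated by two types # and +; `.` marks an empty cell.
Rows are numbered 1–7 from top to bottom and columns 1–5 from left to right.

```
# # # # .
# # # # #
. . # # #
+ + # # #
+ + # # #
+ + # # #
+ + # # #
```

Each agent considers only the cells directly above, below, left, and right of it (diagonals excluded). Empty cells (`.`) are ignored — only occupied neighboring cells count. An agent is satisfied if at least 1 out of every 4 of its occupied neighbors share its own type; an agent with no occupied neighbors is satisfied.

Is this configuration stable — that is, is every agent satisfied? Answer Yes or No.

Yes

(1,1)# 2/2 ✓
(1,2)# 3/3 ✓
(1,3)# 3/3 ✓
(1,4)# 2/2 ✓
(2,1)# 2/2 ✓
(2,2)# 3/3 ✓
(2,3)# 4/4 ✓
(2,4)# 4/4 ✓
(2,5)# 2/2 ✓
(3,3)# 3/3 ✓
(3,4)# 4/4 ✓
(3,5)# 3/3 ✓
(4,1)+ 2/2 ✓
(4,2)+ 2/3 ✓
(4,3)# 3/4 ✓
(4,4)# 4/4 ✓
(4,5)# 3/3 ✓
(5,1)+ 3/3 ✓
(5,2)+ 3/4 ✓
(5,3)# 3/4 ✓
(5,4)# 4/4 ✓
(5,5)# 3/3 ✓
(6,1)+ 3/3 ✓
(6,2)+ 3/4 ✓
(6,3)# 3/4 ✓
(6,4)# 4/4 ✓
(6,5)# 3/3 ✓
(7,1)+ 2/2 ✓
(7,2)+ 2/3 ✓
(7,3)# 2/3 ✓
(7,4)# 3/3 ✓
(7,5)# 2/2 ✓
All meet the threshold, so the configuration is stable.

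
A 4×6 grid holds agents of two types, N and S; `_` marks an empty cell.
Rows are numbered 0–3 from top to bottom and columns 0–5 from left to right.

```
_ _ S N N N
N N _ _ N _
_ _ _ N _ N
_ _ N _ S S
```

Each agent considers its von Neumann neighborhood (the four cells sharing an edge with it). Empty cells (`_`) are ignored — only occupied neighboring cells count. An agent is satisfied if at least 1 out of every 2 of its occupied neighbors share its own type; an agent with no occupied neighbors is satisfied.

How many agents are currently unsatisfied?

(0,2)S 0/1 ✗
(0,3)N 1/2 ✓
(0,4)N 3/3 ✓
(0,5)N 1/1 ✓
(1,0)N 1/1 ✓
(1,1)N 1/1 ✓
(1,4)N 1/1 ✓
(2,3)N 0/0 ✓
(2,5)N 0/1 ✗
(3,2)N 0/0 ✓
(3,4)S 1/1 ✓
(3,5)S 1/2 ✓
Unsatisfied: (0,2), (2,5) — 2 in total.

2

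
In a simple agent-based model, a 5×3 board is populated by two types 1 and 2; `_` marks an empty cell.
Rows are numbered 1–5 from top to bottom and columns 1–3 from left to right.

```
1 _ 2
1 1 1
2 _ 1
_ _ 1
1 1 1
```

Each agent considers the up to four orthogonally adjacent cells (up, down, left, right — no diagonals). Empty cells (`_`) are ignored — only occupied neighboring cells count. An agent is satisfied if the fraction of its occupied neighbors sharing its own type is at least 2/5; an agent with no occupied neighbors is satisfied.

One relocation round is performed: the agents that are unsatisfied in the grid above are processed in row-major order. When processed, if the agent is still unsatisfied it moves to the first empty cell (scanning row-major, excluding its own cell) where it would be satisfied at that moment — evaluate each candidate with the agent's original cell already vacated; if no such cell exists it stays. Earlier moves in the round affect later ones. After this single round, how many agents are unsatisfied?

Initially unsatisfied (in order): (1,3), (3,1).
  (1,3) → (4,1).
  (3,1): now satisfied by earlier moves; stays.
Resulting grid:
1 _ _
1 1 1
2 _ 1
2 _ 1
1 1 1
All satisfied now.

0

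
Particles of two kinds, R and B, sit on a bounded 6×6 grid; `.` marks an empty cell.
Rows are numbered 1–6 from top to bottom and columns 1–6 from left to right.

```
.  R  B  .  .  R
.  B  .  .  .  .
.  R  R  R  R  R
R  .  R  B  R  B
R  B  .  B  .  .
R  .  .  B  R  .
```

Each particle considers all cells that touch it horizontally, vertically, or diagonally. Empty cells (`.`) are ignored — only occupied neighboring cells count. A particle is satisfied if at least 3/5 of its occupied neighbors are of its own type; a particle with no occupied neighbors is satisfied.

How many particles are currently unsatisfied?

Row 1: (1,2)R 0/2 unhappy · (1,3)B 1/2 unhappy · (1,6)R 0/0 ok
Row 2: (2,2)B 1/4 unhappy
Row 3: (3,2)R 3/4 ok · (3,3)R 3/5 ok · (3,4)R 4/5 ok · (3,5)R 3/5 ok · (3,6)R 2/3 ok
Row 4: (4,1)R 2/3 ok · (4,3)R 3/6 unhappy · (4,4)B 1/6 unhappy · (4,5)R 3/6 unhappy · (4,6)B 0/3 unhappy
Row 5: (5,1)R 2/3 ok · (5,2)B 0/4 unhappy · (5,4)B 2/5 unhappy
Row 6: (6,1)R 1/2 unhappy · (6,4)B 1/2 unhappy · (6,5)R 0/2 unhappy
Unsatisfied: (1,2), (1,3), (2,2), (4,3), (4,4), (4,5), (4,6), (5,2), (5,4), (6,1), (6,4), (6,5) — 12 in total.

12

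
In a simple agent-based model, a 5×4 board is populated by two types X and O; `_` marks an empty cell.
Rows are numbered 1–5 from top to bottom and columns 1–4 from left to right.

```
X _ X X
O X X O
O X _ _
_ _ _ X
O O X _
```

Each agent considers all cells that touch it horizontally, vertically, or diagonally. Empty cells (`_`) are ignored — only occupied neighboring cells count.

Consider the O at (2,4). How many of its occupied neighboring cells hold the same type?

Occupied neighbors of (2,4): (1,3)=X, (1,4)=X, (2,3)=X.
Same type (O): 0 of 3.

0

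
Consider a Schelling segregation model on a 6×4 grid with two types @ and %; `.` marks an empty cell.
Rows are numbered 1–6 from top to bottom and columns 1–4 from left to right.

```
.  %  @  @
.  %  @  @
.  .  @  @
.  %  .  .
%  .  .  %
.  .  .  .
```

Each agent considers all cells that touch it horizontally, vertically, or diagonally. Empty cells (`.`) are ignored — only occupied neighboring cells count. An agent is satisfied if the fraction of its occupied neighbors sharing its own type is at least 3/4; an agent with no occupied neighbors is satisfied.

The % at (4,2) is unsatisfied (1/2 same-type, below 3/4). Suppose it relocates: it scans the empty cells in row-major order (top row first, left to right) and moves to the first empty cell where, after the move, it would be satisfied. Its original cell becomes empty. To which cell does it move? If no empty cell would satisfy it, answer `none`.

Vacating (4,2). Empty cells in order:
  (1,1): 2/2 same-type → satisfied — stop here.

(1,1)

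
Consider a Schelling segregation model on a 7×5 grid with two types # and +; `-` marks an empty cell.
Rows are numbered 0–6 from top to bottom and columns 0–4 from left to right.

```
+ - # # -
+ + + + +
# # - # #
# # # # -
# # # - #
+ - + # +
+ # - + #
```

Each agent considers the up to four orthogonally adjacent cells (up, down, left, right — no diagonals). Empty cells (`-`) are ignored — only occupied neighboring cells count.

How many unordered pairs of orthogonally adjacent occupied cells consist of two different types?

15

Scan each occupied cell's neighbors to the right and below so each pair is counted once.
From row 0: 2 unlike of 4 pairs (running 2/4).
From row 1: 4 unlike of 8 pairs (running 6/12).
From row 2: 0 unlike of 5 pairs (running 6/17).
From row 3: 0 unlike of 6 pairs (running 6/23).
From row 4: 3 unlike of 5 pairs (running 9/28).
From row 5: 4 unlike of 5 pairs (running 13/33).
From row 6: 2 unlike of 2 pairs (running 15/35).
Total adjacent occupied pairs: 35; unlike-type pairs: 15.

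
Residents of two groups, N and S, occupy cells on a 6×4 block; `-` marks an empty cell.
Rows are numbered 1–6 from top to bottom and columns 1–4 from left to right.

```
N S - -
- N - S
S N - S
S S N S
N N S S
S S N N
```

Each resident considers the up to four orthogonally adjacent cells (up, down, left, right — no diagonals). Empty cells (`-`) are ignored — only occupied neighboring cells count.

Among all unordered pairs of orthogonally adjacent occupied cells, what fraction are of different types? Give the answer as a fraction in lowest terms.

3/5

Scan each occupied cell's neighbors to the right and below so each pair is counted once.
Row 1: N(1,1)–S(1,2)≠ S(1,2)–N(2,2)≠  → 2/2 unlike.
Row 2: N(2,2)–N(3,2)= S(2,4)–S(3,4)=  → 0/2 unlike.
Row 3: S(3,1)–N(3,2)≠ S(3,1)–S(4,1)= N(3,2)–S(4,2)≠ S(3,4)–S(4,4)=  → 2/4 unlike.
Row 4: S(4,1)–S(4,2)= S(4,1)–N(5,1)≠ S(4,2)–N(4,3)≠ S(4,2)–N(5,2)≠ N(4,3)–S(4,4)≠ N(4,3)–S(5,3)≠ S(4,4)–S(5,4)=  → 5/7 unlike.
Row 5: N(5,1)–N(5,2)= N(5,1)–S(6,1)≠ N(5,2)–S(5,3)≠ N(5,2)–S(6,2)≠ S(5,3)–S(5,4)= S(5,3)–N(6,3)≠ S(5,4)–N(6,4)≠  → 5/7 unlike.
Row 6: S(6,1)–S(6,2)= S(6,2)–N(6,3)≠ N(6,3)–N(6,4)=  → 1/3 unlike.
Total adjacent occupied pairs: 25; unlike-type pairs: 15.
15/25 reduces to 3/5.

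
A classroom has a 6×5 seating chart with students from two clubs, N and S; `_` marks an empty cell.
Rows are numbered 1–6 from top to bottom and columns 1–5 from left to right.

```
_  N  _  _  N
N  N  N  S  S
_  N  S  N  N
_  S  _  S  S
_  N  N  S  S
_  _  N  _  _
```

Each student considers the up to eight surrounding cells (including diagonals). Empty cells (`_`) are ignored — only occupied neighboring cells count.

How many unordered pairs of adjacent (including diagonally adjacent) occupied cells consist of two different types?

21

Scan each occupied cell's neighbors to the right and below (and the two forward diagonals) so each pair is counted once.
Row 1: N(1,2)–N(2,2)= N(1,2)–N(2,3)= N(1,2)–N(2,1)= N(1,5)–S(2,5)≠ N(1,5)–S(2,4)≠  → 2/5 unlike.
Row 2: N(2,1)–N(2,2)= N(2,1)–N(3,2)= N(2,2)–N(2,3)= N(2,2)–N(3,2)= N(2,2)–S(3,3)≠ N(2,3)–S(2,4)≠ N(2,3)–S(3,3)≠ N(2,3)–N(3,4)= N(2,3)–N(3,2)= S(2,4)–S(2,5)= S(2,4)–N(3,4)≠ S(2,4)–N(3,5)≠ S(2,4)–S(3,3)= S(2,5)–N(3,5)≠ S(2,5)–N(3,4)≠  → 7/15 unlike.
Row 3: N(3,2)–S(3,3)≠ N(3,2)–S(4,2)≠ S(3,3)–N(3,4)≠ S(3,3)–S(4,4)= S(3,3)–S(4,2)= N(3,4)–N(3,5)= N(3,4)–S(4,4)≠ N(3,4)–S(4,5)≠ N(3,5)–S(4,5)≠ N(3,5)–S(4,4)≠  → 7/10 unlike.
Row 4: S(4,2)–N(5,2)≠ S(4,2)–N(5,3)≠ S(4,4)–S(4,5)= S(4,4)–S(5,4)= S(4,4)–S(5,5)= S(4,4)–N(5,3)≠ S(4,5)–S(5,5)= S(4,5)–S(5,4)=  → 3/8 unlike.
Row 5: N(5,2)–N(5,3)= N(5,2)–N(6,3)= N(5,3)–S(5,4)≠ N(5,3)–N(6,3)= S(5,4)–S(5,5)= S(5,4)–N(6,3)≠  → 2/6 unlike.
Total adjacent occupied pairs: 44; unlike-type pairs: 21.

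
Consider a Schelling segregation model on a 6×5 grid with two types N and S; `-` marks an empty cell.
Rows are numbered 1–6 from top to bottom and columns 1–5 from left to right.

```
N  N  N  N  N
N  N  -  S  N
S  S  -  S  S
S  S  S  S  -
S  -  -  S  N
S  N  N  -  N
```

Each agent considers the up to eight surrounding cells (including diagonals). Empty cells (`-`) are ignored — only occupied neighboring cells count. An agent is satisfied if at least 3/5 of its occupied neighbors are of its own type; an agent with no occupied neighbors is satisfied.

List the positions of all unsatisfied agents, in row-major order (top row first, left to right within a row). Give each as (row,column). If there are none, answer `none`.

Row 1: (1,1)N 3/3 ok · (1,2)N 4/4 ok · (1,3)N 3/4 ok · (1,4)N 3/4 ok · (1,5)N 2/3 ok
Row 2: (2,1)N 3/5 ok · (2,2)N 4/6 ok · (2,4)S 2/6 unhappy · (2,5)N 2/5 unhappy
Row 3: (3,1)S 3/5 ok · (3,2)S 4/6 ok · (3,4)S 4/5 ok · (3,5)S 3/4 ok
Row 4: (4,1)S 4/4 ok · (4,2)S 5/5 ok · (4,3)S 5/5 ok · (4,4)S 4/5 ok
Row 5: (5,1)S 3/4 ok · (5,4)S 2/5 unhappy · (5,5)N 1/3 unhappy
Row 6: (6,1)S 1/2 unhappy · (6,2)N 1/3 unhappy · (6,3)N 1/2 unhappy · (6,5)N 1/2 unhappy

(2,4), (2,5), (5,4), (5,5), (6,1), (6,2), (6,3), (6,5)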